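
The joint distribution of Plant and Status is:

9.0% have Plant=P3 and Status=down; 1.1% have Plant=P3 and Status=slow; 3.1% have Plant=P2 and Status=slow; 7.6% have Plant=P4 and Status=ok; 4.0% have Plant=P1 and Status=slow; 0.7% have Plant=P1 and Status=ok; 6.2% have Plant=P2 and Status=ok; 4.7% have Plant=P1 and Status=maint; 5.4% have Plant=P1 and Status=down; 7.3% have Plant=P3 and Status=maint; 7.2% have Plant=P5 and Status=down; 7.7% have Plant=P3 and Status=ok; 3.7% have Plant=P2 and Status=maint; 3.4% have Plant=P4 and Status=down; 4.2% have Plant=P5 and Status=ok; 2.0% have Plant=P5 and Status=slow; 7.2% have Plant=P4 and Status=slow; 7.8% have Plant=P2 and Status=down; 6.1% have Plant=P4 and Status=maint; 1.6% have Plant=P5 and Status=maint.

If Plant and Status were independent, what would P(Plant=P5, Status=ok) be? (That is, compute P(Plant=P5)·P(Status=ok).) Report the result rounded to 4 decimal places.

P(Plant=P5) = 0.042 + 0.020 + 0.072 + 0.016 = 0.150.
P(Status=ok) = 0.007 + 0.062 + 0.077 + 0.076 + 0.042 = 0.264.
Product: 0.150 × 0.264 = 0.0396.

0.0396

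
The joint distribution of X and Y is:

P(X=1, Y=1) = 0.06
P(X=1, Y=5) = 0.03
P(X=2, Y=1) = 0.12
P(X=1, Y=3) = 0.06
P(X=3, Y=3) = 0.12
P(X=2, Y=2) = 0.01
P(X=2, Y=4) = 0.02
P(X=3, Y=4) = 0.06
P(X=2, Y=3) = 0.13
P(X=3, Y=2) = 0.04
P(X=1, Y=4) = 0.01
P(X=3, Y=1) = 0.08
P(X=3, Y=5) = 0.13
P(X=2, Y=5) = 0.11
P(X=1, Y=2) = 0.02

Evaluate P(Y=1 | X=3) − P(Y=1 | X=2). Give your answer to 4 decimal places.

-0.1216

P(X=3) = 0.08 + 0.04 + 0.12 + 0.06 + 0.13 = 0.43; P(Y=1 | X=3) = 0.08/0.43 = 0.18605.
P(X=2) = 0.12 + 0.01 + 0.13 + 0.02 + 0.11 = 0.39; P(Y=1 | X=2) = 0.12/0.39 = 0.30769.
Difference = -0.1216.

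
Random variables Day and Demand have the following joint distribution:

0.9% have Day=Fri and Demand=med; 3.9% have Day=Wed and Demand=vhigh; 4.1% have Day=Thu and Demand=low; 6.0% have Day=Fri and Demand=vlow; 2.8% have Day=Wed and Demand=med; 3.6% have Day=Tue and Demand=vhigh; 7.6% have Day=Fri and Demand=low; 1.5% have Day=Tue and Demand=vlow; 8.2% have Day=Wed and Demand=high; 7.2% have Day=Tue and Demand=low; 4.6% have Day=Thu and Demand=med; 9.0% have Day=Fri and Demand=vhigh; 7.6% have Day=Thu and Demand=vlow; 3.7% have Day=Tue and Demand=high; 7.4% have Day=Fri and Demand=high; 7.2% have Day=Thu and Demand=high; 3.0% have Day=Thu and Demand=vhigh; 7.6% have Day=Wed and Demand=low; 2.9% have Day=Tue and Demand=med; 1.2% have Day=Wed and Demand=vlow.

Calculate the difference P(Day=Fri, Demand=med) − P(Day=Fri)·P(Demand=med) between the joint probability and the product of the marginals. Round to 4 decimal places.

P(Day=Fri) = 0.060 + 0.076 + 0.009 + 0.074 + 0.090 = 0.309.
P(Demand=med) = 0.029 + 0.028 + 0.046 + 0.009 = 0.112.
P(Day=Fri, Demand=med) − P(Day=Fri)P(Demand=med) = 0.009 − 0.309×0.112 = -0.0256.

-0.0256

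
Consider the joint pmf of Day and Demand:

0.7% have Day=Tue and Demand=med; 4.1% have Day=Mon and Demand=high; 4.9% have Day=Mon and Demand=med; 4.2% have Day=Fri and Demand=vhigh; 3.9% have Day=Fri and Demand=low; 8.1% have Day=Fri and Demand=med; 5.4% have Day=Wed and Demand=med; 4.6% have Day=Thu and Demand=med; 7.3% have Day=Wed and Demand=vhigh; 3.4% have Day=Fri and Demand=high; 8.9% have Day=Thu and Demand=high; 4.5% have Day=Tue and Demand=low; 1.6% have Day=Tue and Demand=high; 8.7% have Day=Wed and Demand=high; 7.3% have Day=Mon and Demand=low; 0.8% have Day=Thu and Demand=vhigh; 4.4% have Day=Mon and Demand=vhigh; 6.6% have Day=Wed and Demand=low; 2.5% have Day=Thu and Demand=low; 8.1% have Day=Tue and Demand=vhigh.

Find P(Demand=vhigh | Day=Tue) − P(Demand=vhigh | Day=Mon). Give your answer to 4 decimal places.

0.3311

P(Day=Tue) = 0.045 + 0.007 + 0.016 + 0.081 = 0.149; P(Demand=vhigh | Day=Tue) = 0.081/0.149 = 0.54362.
P(Day=Mon) = 0.073 + 0.049 + 0.041 + 0.044 = 0.207; P(Demand=vhigh | Day=Mon) = 0.044/0.207 = 0.21256.
Difference = 0.3311.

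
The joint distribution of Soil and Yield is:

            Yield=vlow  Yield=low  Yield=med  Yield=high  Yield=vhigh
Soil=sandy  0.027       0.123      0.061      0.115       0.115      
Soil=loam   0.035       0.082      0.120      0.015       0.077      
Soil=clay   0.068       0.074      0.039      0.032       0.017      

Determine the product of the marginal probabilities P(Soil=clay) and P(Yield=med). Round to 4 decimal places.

0.0506

P(Soil=clay) = 0.068 + 0.074 + 0.039 + 0.032 + 0.017 = 0.230.
P(Yield=med) = 0.061 + 0.120 + 0.039 = 0.220.
Product: 0.230 × 0.220 = 0.0506.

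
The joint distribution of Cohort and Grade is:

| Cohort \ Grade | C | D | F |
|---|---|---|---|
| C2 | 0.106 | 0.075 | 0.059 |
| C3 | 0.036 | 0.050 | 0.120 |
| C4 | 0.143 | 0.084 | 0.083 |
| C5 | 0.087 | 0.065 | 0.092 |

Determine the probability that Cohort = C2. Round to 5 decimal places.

0.24000

P(Cohort=C2) = 0.106 + 0.075 + 0.059 = 0.240.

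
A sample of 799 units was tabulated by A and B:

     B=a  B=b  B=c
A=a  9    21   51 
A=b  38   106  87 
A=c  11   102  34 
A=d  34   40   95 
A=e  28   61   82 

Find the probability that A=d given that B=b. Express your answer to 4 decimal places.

Total with B=b: 21 + 106 + 102 + 40 + 61 = 330.
P(A=d | B=b) = 40/330 = 0.1212.

0.1212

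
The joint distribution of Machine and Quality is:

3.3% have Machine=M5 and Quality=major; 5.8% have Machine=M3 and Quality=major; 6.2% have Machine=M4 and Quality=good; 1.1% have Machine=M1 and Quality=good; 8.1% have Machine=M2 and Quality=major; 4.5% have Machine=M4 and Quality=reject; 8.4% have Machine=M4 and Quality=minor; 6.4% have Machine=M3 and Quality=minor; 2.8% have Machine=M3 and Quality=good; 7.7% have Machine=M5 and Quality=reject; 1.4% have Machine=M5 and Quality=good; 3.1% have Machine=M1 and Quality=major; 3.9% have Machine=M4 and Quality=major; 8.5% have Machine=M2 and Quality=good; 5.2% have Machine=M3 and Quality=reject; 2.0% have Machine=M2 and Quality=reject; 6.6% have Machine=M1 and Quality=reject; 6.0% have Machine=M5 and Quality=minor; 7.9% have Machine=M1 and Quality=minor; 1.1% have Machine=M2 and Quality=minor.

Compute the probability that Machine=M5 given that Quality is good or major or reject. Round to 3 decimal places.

P(Quality=good) = 0.011 + 0.085 + 0.028 + 0.062 + 0.014 = 0.200.
P(Quality=major) = 0.031 + 0.081 + 0.058 + 0.039 + 0.033 = 0.242.
P(Quality=reject) = 0.066 + 0.020 + 0.052 + 0.045 + 0.077 = 0.260.
P(Quality ∈ {good, major, reject}) = 0.200 + 0.242 + 0.260 = 0.702; P(Machine=M5, Quality ∈ {good, major, reject}) = 0.014 + 0.033 + 0.077 = 0.124.
P(Machine=M5 | Quality ∈ {good, major, reject}) = 0.124/0.702 = 0.177.

0.177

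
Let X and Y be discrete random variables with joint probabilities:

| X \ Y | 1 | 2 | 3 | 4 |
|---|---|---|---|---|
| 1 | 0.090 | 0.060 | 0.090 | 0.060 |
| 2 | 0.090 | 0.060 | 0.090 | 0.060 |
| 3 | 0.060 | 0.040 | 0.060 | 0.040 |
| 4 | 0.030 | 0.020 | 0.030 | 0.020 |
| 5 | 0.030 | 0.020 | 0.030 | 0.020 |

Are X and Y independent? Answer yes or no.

yes

Every cell satisfies P(X,Y) = P(X)·P(Y). For instance P(X=1) = 0.300, P(Y=2) = 0.200, and 0.300×0.200 = 0.060 matches the joint entry. So X and Y are independent.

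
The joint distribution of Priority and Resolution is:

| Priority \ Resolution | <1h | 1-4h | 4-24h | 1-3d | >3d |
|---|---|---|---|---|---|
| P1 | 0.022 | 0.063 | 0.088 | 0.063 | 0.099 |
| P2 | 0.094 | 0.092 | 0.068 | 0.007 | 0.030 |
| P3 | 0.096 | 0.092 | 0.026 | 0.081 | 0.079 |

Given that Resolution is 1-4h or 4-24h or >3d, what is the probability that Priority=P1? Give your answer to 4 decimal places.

0.3925

P(Resolution=1-4h) = 0.063 + 0.092 + 0.092 = 0.247.
P(Resolution=4-24h) = 0.088 + 0.068 + 0.026 = 0.182.
P(Resolution=>3d) = 0.099 + 0.030 + 0.079 = 0.208.
P(Resolution ∈ {1-4h, 4-24h, >3d}) = 0.247 + 0.182 + 0.208 = 0.637; P(Priority=P1, Resolution ∈ {1-4h, 4-24h, >3d}) = 0.063 + 0.088 + 0.099 = 0.250.
P(Priority=P1 | Resolution ∈ {1-4h, 4-24h, >3d}) = 0.250/0.637 = 0.3925.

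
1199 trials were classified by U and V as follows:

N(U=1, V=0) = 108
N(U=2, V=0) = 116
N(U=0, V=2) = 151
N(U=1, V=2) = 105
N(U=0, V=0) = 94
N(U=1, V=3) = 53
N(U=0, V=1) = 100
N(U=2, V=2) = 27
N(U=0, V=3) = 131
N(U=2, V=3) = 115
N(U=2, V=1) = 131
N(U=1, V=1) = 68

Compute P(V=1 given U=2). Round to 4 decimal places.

0.3368

Total with U=2: 116 + 131 + 27 + 115 = 389.
P(V=1 | U=2) = 131/389 = 0.3368.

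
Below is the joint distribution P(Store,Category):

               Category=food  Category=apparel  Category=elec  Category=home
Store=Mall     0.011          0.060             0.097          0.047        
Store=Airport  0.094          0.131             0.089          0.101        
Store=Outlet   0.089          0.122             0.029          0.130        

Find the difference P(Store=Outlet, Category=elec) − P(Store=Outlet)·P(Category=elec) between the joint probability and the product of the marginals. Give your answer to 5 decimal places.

P(Store=Outlet) = 0.089 + 0.122 + 0.029 + 0.130 = 0.370.
P(Category=elec) = 0.097 + 0.089 + 0.029 = 0.215.
P(Store=Outlet, Category=elec) − P(Store=Outlet)P(Category=elec) = 0.029 − 0.370×0.215 = -0.05055.

-0.05055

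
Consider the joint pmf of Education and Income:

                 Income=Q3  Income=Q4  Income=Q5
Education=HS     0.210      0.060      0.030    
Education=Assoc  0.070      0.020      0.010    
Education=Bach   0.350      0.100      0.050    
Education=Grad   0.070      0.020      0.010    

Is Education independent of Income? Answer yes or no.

Every cell satisfies P(Education,Income) = P(Education)·P(Income). For instance P(Education=Grad) = 0.100, P(Income=Q5) = 0.100, and 0.100×0.100 = 0.010 matches the joint entry. So Education and Income are independent.

yes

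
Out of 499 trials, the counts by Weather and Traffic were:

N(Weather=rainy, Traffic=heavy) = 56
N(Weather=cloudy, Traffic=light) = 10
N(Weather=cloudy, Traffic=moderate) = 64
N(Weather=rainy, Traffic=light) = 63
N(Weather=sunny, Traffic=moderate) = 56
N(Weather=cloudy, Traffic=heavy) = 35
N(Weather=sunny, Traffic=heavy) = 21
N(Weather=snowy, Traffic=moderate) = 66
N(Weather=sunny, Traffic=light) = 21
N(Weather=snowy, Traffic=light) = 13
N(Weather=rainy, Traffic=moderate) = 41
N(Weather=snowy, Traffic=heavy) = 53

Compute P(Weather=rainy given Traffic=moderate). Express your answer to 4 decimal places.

Total with Traffic=moderate: 56 + 64 + 41 + 66 = 227.
P(Weather=rainy | Traffic=moderate) = 41/227 = 0.1806.

0.1806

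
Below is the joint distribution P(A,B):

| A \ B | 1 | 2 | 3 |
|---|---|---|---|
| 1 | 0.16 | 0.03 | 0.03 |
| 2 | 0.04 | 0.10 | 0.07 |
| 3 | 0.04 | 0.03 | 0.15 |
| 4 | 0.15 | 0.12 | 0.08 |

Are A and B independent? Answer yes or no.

P(A=3) = 0.22 and P(B=3) = 0.33, so their product is 0.0726, but P(A=3, B=3) = 0.15. Since these differ, A and B are not independent.

no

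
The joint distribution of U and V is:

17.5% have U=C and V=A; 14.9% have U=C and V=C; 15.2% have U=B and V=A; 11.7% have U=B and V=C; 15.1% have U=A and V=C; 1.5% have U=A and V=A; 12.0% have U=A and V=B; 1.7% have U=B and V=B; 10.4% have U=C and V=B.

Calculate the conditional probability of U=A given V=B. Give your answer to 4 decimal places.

0.4979

P(V=B) = 0.120 + 0.017 + 0.104 = 0.241.
P(U=A | V=B) = 0.120/0.241 = 0.4979.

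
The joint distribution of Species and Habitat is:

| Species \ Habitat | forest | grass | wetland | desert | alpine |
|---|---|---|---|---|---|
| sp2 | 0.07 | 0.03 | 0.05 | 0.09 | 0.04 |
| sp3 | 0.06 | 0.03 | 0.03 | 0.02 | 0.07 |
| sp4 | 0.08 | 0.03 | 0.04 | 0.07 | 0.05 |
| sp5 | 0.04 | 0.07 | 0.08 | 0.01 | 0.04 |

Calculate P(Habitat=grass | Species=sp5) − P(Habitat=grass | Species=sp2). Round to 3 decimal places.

0.185

P(Species=sp5) = 0.04 + 0.07 + 0.08 + 0.01 + 0.04 = 0.24; P(Habitat=grass | Species=sp5) = 0.07/0.24 = 0.2917.
P(Species=sp2) = 0.07 + 0.03 + 0.05 + 0.09 + 0.04 = 0.28; P(Habitat=grass | Species=sp2) = 0.03/0.28 = 0.1071.
Difference = 0.185.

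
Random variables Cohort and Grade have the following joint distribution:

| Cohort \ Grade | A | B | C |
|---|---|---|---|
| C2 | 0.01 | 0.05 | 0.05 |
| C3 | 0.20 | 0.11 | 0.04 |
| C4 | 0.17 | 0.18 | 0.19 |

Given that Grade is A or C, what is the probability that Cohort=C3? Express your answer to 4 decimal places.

0.3636

P(Grade=A) = 0.01 + 0.20 + 0.17 = 0.38.
P(Grade=C) = 0.05 + 0.04 + 0.19 = 0.28.
P(Grade ∈ {A, C}) = 0.38 + 0.28 = 0.66; P(Cohort=C3, Grade ∈ {A, C}) = 0.20 + 0.04 = 0.24.
P(Cohort=C3 | Grade ∈ {A, C}) = 0.24/0.66 = 0.3636.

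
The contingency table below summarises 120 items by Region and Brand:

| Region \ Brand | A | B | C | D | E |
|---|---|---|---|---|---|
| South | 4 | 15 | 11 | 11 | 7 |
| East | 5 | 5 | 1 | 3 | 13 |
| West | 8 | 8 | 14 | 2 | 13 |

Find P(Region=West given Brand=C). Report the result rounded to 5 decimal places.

0.53846

Total with Brand=C: 11 + 1 + 14 = 26.
P(Region=West | Brand=C) = 14/26 = 0.53846.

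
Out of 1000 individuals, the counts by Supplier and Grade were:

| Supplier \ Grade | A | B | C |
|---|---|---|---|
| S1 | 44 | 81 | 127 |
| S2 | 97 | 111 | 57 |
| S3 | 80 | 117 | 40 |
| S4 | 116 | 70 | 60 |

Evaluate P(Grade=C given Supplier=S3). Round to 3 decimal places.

0.169

Total with Supplier=S3: 80 + 117 + 40 = 237.
P(Grade=C | Supplier=S3) = 40/237 = 0.169.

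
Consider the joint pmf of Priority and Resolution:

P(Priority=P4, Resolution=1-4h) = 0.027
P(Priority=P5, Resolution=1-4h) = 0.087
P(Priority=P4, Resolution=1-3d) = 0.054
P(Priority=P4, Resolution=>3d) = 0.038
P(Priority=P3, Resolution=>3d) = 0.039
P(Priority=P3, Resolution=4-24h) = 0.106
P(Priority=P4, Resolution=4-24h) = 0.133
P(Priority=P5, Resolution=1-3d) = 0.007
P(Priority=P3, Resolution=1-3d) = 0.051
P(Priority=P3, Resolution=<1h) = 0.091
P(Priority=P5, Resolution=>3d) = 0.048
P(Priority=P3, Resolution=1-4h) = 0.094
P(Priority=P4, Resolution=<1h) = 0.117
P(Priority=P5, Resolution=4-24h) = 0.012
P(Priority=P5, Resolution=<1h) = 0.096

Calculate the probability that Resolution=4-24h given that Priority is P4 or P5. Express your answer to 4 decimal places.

0.2342

P(Priority=P4) = 0.117 + 0.027 + 0.133 + 0.054 + 0.038 = 0.369.
P(Priority=P5) = 0.096 + 0.087 + 0.012 + 0.007 + 0.048 = 0.250.
P(Priority ∈ {P4, P5}) = 0.369 + 0.250 = 0.619; P(Resolution=4-24h, Priority ∈ {P4, P5}) = 0.133 + 0.012 = 0.145.
P(Resolution=4-24h | Priority ∈ {P4, P5}) = 0.145/0.619 = 0.2342.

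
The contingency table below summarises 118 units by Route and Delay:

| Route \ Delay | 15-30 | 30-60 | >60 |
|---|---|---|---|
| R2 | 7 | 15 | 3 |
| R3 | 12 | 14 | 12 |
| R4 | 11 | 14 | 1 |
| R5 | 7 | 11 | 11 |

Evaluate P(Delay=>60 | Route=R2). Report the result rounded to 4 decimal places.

0.1200

Total with Route=R2: 7 + 15 + 3 = 25.
P(Delay=>60 | Route=R2) = 3/25 = 0.1200.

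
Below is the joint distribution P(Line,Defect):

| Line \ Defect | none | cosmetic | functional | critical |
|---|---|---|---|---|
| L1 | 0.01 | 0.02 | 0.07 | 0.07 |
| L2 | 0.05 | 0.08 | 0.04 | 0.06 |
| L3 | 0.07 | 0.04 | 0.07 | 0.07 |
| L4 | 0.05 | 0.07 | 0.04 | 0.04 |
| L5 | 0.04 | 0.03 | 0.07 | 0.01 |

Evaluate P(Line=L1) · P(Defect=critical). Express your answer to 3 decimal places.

P(Line=L1) = 0.01 + 0.02 + 0.07 + 0.07 = 0.17.
P(Defect=critical) = 0.07 + 0.06 + 0.07 + 0.04 + 0.01 = 0.25.
Product: 0.17 × 0.25 = 0.043.

0.043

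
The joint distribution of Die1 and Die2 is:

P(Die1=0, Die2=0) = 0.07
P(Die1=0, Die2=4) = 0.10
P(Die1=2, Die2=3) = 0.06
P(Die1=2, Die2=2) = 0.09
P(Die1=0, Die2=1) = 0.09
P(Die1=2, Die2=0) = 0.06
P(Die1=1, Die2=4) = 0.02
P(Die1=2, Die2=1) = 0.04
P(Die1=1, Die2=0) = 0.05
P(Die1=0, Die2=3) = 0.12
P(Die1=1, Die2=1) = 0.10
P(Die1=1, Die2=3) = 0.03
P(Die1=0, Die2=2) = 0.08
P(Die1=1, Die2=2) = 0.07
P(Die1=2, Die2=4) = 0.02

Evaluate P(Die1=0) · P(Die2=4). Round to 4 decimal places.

P(Die1=0) = 0.07 + 0.09 + 0.08 + 0.12 + 0.10 = 0.46.
P(Die2=4) = 0.10 + 0.02 + 0.02 = 0.14.
Product: 0.46 × 0.14 = 0.0644.

0.0644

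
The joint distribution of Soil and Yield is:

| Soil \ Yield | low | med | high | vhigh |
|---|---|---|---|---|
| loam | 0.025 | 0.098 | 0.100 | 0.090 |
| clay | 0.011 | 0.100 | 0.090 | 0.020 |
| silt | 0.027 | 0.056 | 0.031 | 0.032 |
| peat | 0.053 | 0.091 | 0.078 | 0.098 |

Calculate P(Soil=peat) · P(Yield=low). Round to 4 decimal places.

P(Soil=peat) = 0.053 + 0.091 + 0.078 + 0.098 = 0.320.
P(Yield=low) = 0.025 + 0.011 + 0.027 + 0.053 = 0.116.
Product: 0.320 × 0.116 = 0.0371.

0.0371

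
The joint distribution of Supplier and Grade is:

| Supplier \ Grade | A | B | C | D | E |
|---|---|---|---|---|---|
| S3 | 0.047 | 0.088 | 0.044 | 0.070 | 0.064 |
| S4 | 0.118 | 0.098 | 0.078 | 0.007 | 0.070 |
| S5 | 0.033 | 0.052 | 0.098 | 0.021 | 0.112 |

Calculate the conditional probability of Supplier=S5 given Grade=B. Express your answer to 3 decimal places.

0.218

P(Grade=B) = 0.088 + 0.098 + 0.052 = 0.238.
P(Supplier=S5 | Grade=B) = 0.052/0.238 = 0.218.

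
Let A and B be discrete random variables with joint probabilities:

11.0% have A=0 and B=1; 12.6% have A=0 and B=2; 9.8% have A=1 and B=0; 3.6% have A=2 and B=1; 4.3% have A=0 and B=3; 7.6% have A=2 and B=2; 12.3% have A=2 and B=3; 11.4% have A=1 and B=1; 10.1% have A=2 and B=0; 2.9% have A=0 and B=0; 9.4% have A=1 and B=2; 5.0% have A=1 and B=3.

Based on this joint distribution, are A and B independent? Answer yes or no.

P(A=2) = 0.336 and P(B=1) = 0.260, so their product is 0.08736, but P(A=2, B=1) = 0.036. Since these differ, A and B are not independent.

no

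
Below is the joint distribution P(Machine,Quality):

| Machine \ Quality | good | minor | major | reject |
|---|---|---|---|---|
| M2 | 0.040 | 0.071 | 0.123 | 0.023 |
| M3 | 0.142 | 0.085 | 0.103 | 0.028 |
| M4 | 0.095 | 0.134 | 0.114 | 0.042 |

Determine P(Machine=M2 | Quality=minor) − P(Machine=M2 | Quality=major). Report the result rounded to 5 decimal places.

P(Quality=minor) = 0.071 + 0.085 + 0.134 = 0.290; P(Machine=M2 | Quality=minor) = 0.071/0.290 = 0.244828.
P(Quality=major) = 0.123 + 0.103 + 0.114 = 0.340; P(Machine=M2 | Quality=major) = 0.123/0.340 = 0.361765.
Difference = -0.11694.

-0.11694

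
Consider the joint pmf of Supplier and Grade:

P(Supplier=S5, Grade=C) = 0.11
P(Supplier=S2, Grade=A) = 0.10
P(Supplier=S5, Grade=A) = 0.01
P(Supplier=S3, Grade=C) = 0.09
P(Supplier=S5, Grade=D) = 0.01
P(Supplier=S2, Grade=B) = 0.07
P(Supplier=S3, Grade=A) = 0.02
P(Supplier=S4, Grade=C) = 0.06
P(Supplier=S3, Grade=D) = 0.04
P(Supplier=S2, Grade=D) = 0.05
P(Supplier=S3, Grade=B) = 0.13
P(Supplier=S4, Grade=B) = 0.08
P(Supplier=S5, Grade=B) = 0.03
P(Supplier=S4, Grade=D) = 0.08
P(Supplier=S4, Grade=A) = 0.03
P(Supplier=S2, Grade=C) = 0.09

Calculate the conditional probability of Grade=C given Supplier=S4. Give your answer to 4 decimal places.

P(Supplier=S4) = 0.03 + 0.08 + 0.06 + 0.08 = 0.25.
P(Grade=C | Supplier=S4) = 0.06/0.25 = 0.2400.

0.2400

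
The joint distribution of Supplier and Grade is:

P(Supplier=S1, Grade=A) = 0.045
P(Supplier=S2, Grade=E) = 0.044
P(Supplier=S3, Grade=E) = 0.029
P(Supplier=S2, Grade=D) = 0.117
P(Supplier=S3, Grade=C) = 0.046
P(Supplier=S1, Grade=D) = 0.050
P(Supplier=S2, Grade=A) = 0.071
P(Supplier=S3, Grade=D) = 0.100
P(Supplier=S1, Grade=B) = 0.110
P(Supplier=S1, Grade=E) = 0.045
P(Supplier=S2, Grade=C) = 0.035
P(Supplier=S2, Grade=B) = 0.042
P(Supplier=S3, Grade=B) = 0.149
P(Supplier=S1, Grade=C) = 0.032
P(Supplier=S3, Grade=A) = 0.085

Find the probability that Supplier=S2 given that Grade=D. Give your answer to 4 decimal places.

P(Grade=D) = 0.050 + 0.117 + 0.100 = 0.267.
P(Supplier=S2 | Grade=D) = 0.117/0.267 = 0.4382.

0.4382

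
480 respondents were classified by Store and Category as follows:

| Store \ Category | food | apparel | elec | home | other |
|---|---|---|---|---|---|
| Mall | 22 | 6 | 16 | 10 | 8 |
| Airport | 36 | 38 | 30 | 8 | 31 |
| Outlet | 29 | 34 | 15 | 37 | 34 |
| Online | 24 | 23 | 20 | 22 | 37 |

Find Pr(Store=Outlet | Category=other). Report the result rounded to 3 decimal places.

Total with Category=other: 8 + 31 + 34 + 37 = 110.
P(Store=Outlet | Category=other) = 34/110 = 0.309.

0.309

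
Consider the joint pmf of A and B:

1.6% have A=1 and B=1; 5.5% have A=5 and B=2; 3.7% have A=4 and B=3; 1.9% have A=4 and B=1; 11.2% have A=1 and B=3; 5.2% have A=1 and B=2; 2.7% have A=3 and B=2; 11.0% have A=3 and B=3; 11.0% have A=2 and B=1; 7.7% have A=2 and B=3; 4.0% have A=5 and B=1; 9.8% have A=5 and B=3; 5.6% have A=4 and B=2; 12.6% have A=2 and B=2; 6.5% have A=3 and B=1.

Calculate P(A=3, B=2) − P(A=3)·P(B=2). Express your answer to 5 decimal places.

P(A=3) = 0.065 + 0.027 + 0.110 = 0.202.
P(B=2) = 0.052 + 0.126 + 0.027 + 0.056 + 0.055 = 0.316.
P(A=3, B=2) − P(A=3)P(B=2) = 0.027 − 0.202×0.316 = -0.03683.

-0.03683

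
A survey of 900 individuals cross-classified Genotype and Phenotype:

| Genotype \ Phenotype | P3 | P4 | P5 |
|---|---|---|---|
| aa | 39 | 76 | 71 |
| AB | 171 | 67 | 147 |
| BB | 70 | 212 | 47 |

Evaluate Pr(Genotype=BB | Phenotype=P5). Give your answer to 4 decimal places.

Total with Phenotype=P5: 71 + 147 + 47 = 265.
P(Genotype=BB | Phenotype=P5) = 47/265 = 0.1774.

0.1774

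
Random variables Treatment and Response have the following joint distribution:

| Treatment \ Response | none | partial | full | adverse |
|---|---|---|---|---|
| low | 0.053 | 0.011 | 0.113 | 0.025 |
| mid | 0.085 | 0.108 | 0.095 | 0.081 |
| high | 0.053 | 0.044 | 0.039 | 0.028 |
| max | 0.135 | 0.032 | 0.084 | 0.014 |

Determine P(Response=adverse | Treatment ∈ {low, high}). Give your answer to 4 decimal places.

P(Treatment=low) = 0.053 + 0.011 + 0.113 + 0.025 = 0.202.
P(Treatment=high) = 0.053 + 0.044 + 0.039 + 0.028 = 0.164.
P(Treatment ∈ {low, high}) = 0.202 + 0.164 = 0.366; P(Response=adverse, Treatment ∈ {low, high}) = 0.025 + 0.028 = 0.053.
P(Response=adverse | Treatment ∈ {low, high}) = 0.053/0.366 = 0.1448.

0.1448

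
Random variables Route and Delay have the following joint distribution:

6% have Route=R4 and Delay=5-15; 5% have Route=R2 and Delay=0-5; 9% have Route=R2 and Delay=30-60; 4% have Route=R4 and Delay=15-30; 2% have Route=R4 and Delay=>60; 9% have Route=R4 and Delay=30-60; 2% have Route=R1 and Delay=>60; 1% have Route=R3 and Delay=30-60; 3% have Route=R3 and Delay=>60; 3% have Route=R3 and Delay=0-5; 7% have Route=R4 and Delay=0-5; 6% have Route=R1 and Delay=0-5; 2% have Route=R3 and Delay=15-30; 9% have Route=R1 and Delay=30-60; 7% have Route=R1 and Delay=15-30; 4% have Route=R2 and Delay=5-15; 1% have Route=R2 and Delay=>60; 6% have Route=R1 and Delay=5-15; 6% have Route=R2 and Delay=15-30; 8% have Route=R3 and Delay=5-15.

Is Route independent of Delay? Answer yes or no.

P(Route=R3) = 0.17 and P(Delay=5-15) = 0.24, so their product is 0.0408, but P(Route=R3, Delay=5-15) = 0.08. Since these differ, Route and Delay are not independent.

no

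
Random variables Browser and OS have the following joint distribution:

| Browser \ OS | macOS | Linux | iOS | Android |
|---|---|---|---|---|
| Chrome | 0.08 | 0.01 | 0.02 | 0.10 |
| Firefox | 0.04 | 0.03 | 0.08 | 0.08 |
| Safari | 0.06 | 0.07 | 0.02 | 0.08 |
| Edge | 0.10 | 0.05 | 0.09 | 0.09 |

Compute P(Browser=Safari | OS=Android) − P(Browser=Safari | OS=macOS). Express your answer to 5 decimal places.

0.01429

P(OS=Android) = 0.10 + 0.08 + 0.08 + 0.09 = 0.35; P(Browser=Safari | OS=Android) = 0.08/0.35 = 0.228571.
P(OS=macOS) = 0.08 + 0.04 + 0.06 + 0.10 = 0.28; P(Browser=Safari | OS=macOS) = 0.06/0.28 = 0.214286.
Difference = 0.01429.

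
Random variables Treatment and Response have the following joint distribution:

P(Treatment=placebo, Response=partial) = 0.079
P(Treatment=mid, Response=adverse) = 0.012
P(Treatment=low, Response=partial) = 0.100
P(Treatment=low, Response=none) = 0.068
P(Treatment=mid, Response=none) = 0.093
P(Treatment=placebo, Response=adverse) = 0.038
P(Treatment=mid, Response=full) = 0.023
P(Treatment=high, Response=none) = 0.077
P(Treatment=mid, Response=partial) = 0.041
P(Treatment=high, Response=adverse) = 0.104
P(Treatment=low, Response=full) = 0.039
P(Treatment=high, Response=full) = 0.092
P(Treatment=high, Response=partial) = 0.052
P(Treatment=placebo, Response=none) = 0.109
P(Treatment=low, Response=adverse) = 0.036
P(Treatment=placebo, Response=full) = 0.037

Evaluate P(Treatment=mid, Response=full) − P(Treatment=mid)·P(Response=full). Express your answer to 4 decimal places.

-0.0093

P(Treatment=mid) = 0.093 + 0.041 + 0.023 + 0.012 = 0.169.
P(Response=full) = 0.037 + 0.039 + 0.023 + 0.092 = 0.191.
P(Treatment=mid, Response=full) − P(Treatment=mid)P(Response=full) = 0.023 − 0.169×0.191 = -0.0093.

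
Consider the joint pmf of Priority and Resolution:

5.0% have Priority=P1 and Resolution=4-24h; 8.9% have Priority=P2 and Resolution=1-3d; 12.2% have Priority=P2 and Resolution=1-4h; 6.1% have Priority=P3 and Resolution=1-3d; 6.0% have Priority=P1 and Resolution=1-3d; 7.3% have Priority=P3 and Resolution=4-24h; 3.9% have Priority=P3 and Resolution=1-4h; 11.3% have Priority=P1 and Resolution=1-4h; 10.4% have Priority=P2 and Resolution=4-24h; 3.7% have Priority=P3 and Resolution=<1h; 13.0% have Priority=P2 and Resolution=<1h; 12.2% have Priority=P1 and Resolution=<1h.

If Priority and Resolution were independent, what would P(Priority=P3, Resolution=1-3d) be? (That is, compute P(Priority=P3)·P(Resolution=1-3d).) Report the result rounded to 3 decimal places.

P(Priority=P3) = 0.037 + 0.039 + 0.073 + 0.061 = 0.210.
P(Resolution=1-3d) = 0.060 + 0.089 + 0.061 = 0.210.
Product: 0.210 × 0.210 = 0.044.

0.044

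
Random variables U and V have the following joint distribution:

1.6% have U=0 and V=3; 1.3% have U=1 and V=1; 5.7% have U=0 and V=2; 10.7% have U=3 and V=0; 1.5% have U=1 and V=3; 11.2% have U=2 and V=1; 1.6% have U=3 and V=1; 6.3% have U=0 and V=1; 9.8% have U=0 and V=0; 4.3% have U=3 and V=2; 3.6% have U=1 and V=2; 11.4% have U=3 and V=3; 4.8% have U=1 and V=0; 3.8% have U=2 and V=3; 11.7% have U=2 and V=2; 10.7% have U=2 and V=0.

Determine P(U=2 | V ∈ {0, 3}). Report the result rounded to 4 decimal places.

P(V=0) = 0.098 + 0.048 + 0.107 + 0.107 = 0.360.
P(V=3) = 0.016 + 0.015 + 0.038 + 0.114 = 0.183.
P(V ∈ {0, 3}) = 0.360 + 0.183 = 0.543; P(U=2, V ∈ {0, 3}) = 0.107 + 0.038 = 0.145.
P(U=2 | V ∈ {0, 3}) = 0.145/0.543 = 0.2670.

0.2670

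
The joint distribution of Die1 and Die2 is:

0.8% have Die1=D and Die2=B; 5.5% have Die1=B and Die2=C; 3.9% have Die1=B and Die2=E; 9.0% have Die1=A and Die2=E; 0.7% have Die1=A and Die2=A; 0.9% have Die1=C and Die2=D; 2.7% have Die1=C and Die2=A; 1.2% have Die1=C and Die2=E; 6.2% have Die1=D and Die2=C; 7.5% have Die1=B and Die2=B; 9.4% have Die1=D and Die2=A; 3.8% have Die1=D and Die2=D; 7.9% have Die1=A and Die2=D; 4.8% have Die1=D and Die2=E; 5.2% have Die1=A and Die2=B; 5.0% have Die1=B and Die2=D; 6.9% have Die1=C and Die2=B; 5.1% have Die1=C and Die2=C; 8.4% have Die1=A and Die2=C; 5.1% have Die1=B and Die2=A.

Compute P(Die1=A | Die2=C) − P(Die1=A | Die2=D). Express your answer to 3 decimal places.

-0.116

P(Die2=C) = 0.084 + 0.055 + 0.051 + 0.062 = 0.252; P(Die1=A | Die2=C) = 0.084/0.252 = 0.3333.
P(Die2=D) = 0.079 + 0.050 + 0.009 + 0.038 = 0.176; P(Die1=A | Die2=D) = 0.079/0.176 = 0.4489.
Difference = -0.116.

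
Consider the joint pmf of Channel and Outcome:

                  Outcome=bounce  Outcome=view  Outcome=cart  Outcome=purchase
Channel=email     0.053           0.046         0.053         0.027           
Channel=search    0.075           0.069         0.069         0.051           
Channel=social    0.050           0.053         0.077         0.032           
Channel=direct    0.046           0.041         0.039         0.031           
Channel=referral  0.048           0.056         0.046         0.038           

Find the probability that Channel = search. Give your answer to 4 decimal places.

0.2640

P(Channel=search) = 0.075 + 0.069 + 0.069 + 0.051 = 0.264.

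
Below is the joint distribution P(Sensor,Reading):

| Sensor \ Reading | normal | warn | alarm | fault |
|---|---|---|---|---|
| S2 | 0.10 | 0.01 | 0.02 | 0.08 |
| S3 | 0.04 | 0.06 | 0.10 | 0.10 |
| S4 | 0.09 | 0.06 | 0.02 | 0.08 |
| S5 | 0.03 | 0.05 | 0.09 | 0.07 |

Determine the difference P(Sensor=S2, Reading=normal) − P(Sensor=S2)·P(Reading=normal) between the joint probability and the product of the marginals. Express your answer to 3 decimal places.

P(Sensor=S2) = 0.10 + 0.01 + 0.02 + 0.08 = 0.21.
P(Reading=normal) = 0.10 + 0.04 + 0.09 + 0.03 = 0.26.
P(Sensor=S2, Reading=normal) − P(Sensor=S2)P(Reading=normal) = 0.10 − 0.21×0.26 = 0.045.

0.045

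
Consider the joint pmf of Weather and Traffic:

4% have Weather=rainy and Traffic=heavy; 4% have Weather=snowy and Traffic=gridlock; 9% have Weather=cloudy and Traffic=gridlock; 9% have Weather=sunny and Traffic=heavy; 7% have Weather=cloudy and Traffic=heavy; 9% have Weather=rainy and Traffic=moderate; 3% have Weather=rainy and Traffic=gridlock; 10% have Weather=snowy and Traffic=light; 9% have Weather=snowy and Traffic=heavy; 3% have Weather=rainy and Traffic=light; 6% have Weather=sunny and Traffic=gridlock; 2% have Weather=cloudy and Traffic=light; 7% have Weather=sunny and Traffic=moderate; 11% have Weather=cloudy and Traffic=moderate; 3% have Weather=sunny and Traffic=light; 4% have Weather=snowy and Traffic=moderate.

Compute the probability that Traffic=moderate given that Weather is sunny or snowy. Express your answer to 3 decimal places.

0.212

P(Weather=sunny) = 0.03 + 0.07 + 0.09 + 0.06 = 0.25.
P(Weather=snowy) = 0.10 + 0.04 + 0.09 + 0.04 = 0.27.
P(Weather ∈ {sunny, snowy}) = 0.25 + 0.27 = 0.52; P(Traffic=moderate, Weather ∈ {sunny, snowy}) = 0.07 + 0.04 = 0.11.
P(Traffic=moderate | Weather ∈ {sunny, snowy}) = 0.11/0.52 = 0.212.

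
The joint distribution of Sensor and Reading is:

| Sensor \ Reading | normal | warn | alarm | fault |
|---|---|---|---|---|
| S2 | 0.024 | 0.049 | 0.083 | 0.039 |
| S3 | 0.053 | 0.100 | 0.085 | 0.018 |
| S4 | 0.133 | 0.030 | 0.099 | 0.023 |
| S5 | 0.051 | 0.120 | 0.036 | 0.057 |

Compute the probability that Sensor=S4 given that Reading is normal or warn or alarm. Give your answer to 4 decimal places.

P(Reading=normal) = 0.024 + 0.053 + 0.133 + 0.051 = 0.261.
P(Reading=warn) = 0.049 + 0.100 + 0.030 + 0.120 = 0.299.
P(Reading=alarm) = 0.083 + 0.085 + 0.099 + 0.036 = 0.303.
P(Reading ∈ {normal, warn, alarm}) = 0.261 + 0.299 + 0.303 = 0.863; P(Sensor=S4, Reading ∈ {normal, warn, alarm}) = 0.133 + 0.030 + 0.099 = 0.262.
P(Sensor=S4 | Reading ∈ {normal, warn, alarm}) = 0.262/0.863 = 0.3036.

0.3036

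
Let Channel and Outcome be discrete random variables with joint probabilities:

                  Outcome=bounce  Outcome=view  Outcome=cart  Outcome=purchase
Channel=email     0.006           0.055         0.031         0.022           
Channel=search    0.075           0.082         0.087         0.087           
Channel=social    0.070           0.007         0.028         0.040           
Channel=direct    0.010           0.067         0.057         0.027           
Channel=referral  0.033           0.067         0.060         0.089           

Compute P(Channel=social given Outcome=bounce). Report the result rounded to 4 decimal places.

P(Outcome=bounce) = 0.006 + 0.075 + 0.070 + 0.010 + 0.033 = 0.194.
P(Channel=social | Outcome=bounce) = 0.070/0.194 = 0.3608.

0.3608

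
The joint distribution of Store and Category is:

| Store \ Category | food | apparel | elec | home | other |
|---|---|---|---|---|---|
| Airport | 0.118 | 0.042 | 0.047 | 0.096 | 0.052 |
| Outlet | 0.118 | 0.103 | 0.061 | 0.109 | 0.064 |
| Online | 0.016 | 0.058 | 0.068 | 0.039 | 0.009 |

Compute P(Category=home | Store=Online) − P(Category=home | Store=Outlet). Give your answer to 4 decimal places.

-0.0343

P(Store=Online) = 0.016 + 0.058 + 0.068 + 0.039 + 0.009 = 0.190; P(Category=home | Store=Online) = 0.039/0.190 = 0.20526.
P(Store=Outlet) = 0.118 + 0.103 + 0.061 + 0.109 + 0.064 = 0.455; P(Category=home | Store=Outlet) = 0.109/0.455 = 0.23956.
Difference = -0.0343.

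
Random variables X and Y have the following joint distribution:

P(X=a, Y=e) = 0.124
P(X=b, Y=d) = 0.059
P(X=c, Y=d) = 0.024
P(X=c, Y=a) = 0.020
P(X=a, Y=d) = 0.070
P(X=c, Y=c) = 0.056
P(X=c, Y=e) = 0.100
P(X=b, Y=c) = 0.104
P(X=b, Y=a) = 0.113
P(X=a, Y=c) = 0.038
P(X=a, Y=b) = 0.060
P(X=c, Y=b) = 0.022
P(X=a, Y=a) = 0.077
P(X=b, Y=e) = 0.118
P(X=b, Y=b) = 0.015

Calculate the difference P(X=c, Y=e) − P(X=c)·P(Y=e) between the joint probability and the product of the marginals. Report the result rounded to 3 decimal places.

0.024

P(X=c) = 0.020 + 0.022 + 0.056 + 0.024 + 0.100 = 0.222.
P(Y=e) = 0.124 + 0.118 + 0.100 = 0.342.
P(X=c, Y=e) − P(X=c)P(Y=e) = 0.100 − 0.222×0.342 = 0.024.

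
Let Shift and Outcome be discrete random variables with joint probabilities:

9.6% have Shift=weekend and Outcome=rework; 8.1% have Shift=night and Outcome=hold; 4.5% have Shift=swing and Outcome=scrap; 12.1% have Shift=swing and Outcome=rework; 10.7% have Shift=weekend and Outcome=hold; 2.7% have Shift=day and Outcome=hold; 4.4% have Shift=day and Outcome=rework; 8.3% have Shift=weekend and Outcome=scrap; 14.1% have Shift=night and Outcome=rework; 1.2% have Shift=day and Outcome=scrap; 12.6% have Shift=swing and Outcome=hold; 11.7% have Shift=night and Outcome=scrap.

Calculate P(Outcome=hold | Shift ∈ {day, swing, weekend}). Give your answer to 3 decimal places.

P(Shift=day) = 0.044 + 0.012 + 0.027 = 0.083.
P(Shift=swing) = 0.121 + 0.045 + 0.126 = 0.292.
P(Shift=weekend) = 0.096 + 0.083 + 0.107 = 0.286.
P(Shift ∈ {day, swing, weekend}) = 0.083 + 0.292 + 0.286 = 0.661; P(Outcome=hold, Shift ∈ {day, swing, weekend}) = 0.027 + 0.126 + 0.107 = 0.260.
P(Outcome=hold | Shift ∈ {day, swing, weekend}) = 0.260/0.661 = 0.393.

0.393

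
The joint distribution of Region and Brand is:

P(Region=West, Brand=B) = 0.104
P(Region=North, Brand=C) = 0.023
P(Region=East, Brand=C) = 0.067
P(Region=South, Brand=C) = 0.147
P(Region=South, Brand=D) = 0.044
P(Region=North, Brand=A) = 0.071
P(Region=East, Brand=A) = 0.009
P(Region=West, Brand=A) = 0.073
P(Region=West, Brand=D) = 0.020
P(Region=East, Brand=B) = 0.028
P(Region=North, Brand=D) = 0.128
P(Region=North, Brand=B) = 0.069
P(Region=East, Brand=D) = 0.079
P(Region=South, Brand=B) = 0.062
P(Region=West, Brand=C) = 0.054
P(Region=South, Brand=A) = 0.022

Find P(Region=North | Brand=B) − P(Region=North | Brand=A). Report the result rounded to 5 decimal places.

-0.14336

P(Brand=B) = 0.069 + 0.062 + 0.028 + 0.104 = 0.263; P(Region=North | Brand=B) = 0.069/0.263 = 0.262357.
P(Brand=A) = 0.071 + 0.022 + 0.009 + 0.073 = 0.175; P(Region=North | Brand=A) = 0.071/0.175 = 0.405714.
Difference = -0.14336.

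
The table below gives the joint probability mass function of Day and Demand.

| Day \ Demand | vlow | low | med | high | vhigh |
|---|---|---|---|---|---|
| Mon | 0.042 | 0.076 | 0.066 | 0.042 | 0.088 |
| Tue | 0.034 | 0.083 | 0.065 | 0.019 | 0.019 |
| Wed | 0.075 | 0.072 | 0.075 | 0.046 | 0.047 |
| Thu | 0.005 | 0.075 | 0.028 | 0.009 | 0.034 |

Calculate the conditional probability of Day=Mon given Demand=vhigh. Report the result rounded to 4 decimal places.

0.4681

P(Demand=vhigh) = 0.088 + 0.019 + 0.047 + 0.034 = 0.188.
P(Day=Mon | Demand=vhigh) = 0.088/0.188 = 0.4681.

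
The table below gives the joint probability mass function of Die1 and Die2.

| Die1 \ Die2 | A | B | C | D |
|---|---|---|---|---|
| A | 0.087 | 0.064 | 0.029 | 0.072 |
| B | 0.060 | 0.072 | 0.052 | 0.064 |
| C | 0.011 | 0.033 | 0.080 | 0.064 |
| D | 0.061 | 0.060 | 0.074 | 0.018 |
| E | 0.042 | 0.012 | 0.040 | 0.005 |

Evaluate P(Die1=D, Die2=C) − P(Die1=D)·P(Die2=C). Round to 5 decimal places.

0.01543

P(Die1=D) = 0.061 + 0.060 + 0.074 + 0.018 = 0.213.
P(Die2=C) = 0.029 + 0.052 + 0.080 + 0.074 + 0.040 = 0.275.
P(Die1=D, Die2=C) − P(Die1=D)P(Die2=C) = 0.074 − 0.213×0.275 = 0.01543.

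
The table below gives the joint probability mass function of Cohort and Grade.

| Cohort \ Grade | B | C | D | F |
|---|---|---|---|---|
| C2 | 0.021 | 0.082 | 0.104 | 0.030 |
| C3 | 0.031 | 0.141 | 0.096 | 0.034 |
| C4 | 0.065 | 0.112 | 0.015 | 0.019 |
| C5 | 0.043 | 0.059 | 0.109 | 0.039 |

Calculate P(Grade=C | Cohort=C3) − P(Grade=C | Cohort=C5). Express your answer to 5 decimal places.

P(Cohort=C3) = 0.031 + 0.141 + 0.096 + 0.034 = 0.302; P(Grade=C | Cohort=C3) = 0.141/0.302 = 0.466887.
P(Cohort=C5) = 0.043 + 0.059 + 0.109 + 0.039 = 0.250; P(Grade=C | Cohort=C5) = 0.059/0.250 = 0.236000.
Difference = 0.23089.

0.23089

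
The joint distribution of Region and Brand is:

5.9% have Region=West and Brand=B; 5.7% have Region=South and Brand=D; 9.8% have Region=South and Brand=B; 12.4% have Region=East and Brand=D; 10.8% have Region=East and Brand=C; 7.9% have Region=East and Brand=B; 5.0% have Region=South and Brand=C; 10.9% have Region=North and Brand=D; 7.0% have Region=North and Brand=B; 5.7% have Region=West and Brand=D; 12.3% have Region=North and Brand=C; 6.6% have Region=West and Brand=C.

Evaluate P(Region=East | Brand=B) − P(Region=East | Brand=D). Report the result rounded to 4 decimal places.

P(Brand=B) = 0.070 + 0.098 + 0.079 + 0.059 = 0.306; P(Region=East | Brand=B) = 0.079/0.306 = 0.25817.
P(Brand=D) = 0.109 + 0.057 + 0.124 + 0.057 = 0.347; P(Region=East | Brand=D) = 0.124/0.347 = 0.35735.
Difference = -0.0992.

-0.0992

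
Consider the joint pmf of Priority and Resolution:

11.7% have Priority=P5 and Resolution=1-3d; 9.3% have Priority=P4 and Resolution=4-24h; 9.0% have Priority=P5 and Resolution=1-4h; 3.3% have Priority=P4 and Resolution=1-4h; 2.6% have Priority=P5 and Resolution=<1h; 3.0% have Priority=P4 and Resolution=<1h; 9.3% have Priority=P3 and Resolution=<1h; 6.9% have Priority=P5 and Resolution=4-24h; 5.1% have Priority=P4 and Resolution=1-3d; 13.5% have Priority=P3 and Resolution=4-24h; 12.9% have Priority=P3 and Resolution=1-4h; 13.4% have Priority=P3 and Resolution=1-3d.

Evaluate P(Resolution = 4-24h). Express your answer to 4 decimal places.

0.2970

P(Resolution=4-24h) = 0.135 + 0.093 + 0.069 = 0.297.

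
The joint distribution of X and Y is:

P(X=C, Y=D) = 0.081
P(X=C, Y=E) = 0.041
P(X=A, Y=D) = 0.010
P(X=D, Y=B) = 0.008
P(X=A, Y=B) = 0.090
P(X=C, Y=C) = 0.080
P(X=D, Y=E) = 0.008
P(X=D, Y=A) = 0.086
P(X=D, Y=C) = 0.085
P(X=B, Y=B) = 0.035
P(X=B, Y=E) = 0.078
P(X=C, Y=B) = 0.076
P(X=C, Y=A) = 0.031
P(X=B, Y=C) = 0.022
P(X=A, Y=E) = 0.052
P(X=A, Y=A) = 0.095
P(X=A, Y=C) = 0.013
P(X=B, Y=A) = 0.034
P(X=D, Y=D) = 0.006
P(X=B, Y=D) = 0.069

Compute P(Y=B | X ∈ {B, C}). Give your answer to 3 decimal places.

0.203

P(X=B) = 0.034 + 0.035 + 0.022 + 0.069 + 0.078 = 0.238.
P(X=C) = 0.031 + 0.076 + 0.080 + 0.081 + 0.041 = 0.309.
P(X ∈ {B, C}) = 0.238 + 0.309 = 0.547; P(Y=B, X ∈ {B, C}) = 0.035 + 0.076 = 0.111.
P(Y=B | X ∈ {B, C}) = 0.111/0.547 = 0.203.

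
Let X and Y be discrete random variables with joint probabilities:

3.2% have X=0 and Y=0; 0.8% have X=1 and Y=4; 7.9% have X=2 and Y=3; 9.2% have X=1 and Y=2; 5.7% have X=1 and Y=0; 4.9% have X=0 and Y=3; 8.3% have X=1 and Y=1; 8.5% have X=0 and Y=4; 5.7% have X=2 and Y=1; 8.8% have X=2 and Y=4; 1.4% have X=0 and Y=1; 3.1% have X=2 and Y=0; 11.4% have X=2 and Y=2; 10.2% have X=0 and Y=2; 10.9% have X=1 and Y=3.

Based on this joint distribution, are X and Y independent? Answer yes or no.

no

P(X=1) = 0.349 and P(Y=4) = 0.181, so their product is 0.06317, but P(X=1, Y=4) = 0.008. Since these differ, X and Y are not independent.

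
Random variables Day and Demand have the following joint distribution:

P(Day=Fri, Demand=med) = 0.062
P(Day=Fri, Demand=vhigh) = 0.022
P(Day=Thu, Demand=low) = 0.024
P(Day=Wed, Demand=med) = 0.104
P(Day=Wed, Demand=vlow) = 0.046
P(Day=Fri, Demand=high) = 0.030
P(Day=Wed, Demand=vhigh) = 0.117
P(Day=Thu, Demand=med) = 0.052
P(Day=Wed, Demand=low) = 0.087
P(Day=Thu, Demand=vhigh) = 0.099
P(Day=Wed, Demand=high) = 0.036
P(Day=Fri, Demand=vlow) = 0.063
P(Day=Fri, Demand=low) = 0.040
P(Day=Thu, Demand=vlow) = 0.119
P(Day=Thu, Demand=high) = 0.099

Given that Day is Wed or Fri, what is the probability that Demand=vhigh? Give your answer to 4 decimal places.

P(Day=Wed) = 0.046 + 0.087 + 0.104 + 0.036 + 0.117 = 0.390.
P(Day=Fri) = 0.063 + 0.040 + 0.062 + 0.030 + 0.022 = 0.217.
P(Day ∈ {Wed, Fri}) = 0.390 + 0.217 = 0.607; P(Demand=vhigh, Day ∈ {Wed, Fri}) = 0.117 + 0.022 = 0.139.
P(Demand=vhigh | Day ∈ {Wed, Fri}) = 0.139/0.607 = 0.2290.

0.2290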